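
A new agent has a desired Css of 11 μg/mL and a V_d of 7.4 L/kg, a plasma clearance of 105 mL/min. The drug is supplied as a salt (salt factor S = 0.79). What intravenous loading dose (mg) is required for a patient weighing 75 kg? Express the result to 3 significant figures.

7730 mg

Total Vd = 7.4 × 75 = 555.0 L
LD = Vd × C / S = 555.0 × 11.00 / 0.79 = 7728 mg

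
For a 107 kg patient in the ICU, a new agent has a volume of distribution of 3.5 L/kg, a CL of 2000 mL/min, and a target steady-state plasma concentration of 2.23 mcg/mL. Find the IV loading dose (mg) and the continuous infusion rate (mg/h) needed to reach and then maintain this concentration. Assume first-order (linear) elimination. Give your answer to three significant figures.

(a) 835 mg; (b) 268 mg/h

Total Vd = 3.5 × 107 = 374.5 L
LD = Vd · C_target = 374.5 × 2.23 = 835.1 mg
CL = 2000 mL/min × 60/1000 = 120.0 L/h
Infusion rate = 120.0 L/h × 2.23 mg/L = 267.6 mg/h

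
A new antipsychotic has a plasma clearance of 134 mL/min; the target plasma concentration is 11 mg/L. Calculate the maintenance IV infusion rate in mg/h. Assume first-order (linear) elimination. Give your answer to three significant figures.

CL = 134 mL/min = 134 × 0.06 = 8.040 L/h
Infusion rate = CL · Css = 8.040 L/h × 11 mg/L = 88.44 mg/h

88.4 mg/h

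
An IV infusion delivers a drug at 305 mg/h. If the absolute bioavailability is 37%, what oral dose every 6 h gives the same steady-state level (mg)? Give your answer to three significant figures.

4950 mg

To maintain the same Css, the systemic dosing rate must be unchanged: F·D/τ = infusion rate.
D = rate × τ / F = 305 × 6 / 0.37 = 4946 mg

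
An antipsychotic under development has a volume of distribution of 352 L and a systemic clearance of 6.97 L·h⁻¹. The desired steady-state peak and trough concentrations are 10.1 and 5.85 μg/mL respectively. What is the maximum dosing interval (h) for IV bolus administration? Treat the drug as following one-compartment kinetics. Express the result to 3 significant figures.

k = CL / Vd = 6.970 / 352.0 = 0.01980 h⁻¹
Between IV bolus doses, concentration decays as C = C₀·e^(−kτ), so C_peak/C_trough = e^(kτ).
τ_max = ln(C_peak/C_trough) / k = ln(10.1/5.85) / 0.01980 = 0.5461 / 0.01980 = 27.58 h

27.6 h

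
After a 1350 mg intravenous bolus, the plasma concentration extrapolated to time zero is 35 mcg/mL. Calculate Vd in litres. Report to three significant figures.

Immediately after an IV bolus, C₀ = Dose / Vd, so Vd = Dose / C₀.
Vd = 1350 / 35 = 38.57 L

38.6 L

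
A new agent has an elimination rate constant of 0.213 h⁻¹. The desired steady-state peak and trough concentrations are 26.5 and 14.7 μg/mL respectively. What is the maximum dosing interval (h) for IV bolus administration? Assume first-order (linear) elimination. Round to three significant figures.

Between IV bolus doses, concentration decays as C = C₀·e^(−kτ), so C_peak/C_trough = e^(kτ).
τ_max = ln(C_peak/C_trough) / k = ln(26.5/14.7) / 0.2130 = 0.5893 / 0.2130 = 2.767 h

2.77 h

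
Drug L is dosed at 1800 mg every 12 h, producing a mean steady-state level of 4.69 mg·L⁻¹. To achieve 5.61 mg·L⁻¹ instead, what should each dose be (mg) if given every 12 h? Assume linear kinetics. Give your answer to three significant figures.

For first-order elimination, Css ∝ F·D/(CL·τ); F and CL are unchanged, so Css ∝ D/τ.
D₂ = D₁ × (Css,target / Css,current) = 1800 × 5.61/4.69 = 2153 mg

2150 mg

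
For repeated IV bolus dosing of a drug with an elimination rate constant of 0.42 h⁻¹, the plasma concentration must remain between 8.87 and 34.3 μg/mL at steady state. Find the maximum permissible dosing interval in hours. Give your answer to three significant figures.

Between IV bolus doses, concentration decays as C = C₀·e^(−kτ), so C_peak/C_trough = e^(kτ).
τ_max = ln(C_peak/C_trough) / k = ln(34.3/8.87) / 0.4200 = 1.352 / 0.4200 = 3.219 h

3.22 h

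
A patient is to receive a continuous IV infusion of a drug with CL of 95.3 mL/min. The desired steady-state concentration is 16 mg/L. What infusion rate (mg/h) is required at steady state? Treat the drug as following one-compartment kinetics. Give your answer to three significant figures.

CL = 95.3 mL/min = 95.3 × 0.06 = 5.718 L/h
R₀ = 5.718 × 16 = 91.49 mg/h

91.5 mg/h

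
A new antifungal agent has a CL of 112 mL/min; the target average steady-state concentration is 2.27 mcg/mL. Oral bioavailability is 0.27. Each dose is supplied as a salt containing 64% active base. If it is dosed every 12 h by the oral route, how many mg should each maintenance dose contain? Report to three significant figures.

CL = 112 mL/min × 60/1000 = 6.720 L/h
At steady state, dose per interval replaces the amount cleared in that interval: F·S·D/τ = CL·Css.
D = CL × Css × τ / F / S = 6.720 × 2.27 × 12 / 0.27 / 0.64 = 1059 mg

1060 mg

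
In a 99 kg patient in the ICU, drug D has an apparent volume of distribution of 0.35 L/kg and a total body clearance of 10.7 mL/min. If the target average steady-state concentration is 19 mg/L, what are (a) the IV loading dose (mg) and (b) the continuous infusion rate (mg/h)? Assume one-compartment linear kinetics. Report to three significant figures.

(a) 658 mg; (b) 12.2 mg/h

Total Vd = 0.35 × 99 = 34.65 L
Loading: fill Vd to C_target → 34.65 L × 19 mg/L = 658.4 mg
Convert clearance: 10.7 mL/min × 60 min/h ÷ 1000 mL/L = 0.6420 L/h
Maintenance: replace elimination → rate = CL × Css = 0.6420 × 19 = 12.20 mg/h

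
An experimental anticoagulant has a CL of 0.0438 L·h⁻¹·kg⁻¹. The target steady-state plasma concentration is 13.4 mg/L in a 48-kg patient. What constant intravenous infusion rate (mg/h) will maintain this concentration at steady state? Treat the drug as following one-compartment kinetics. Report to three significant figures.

CL = 0.0438 L·h⁻¹·kg⁻¹ × 48 kg = 2.102 L/h
Rate = CL × Css = 2.102 × 13.4 = 28.17 mg/h

28.2 mg/h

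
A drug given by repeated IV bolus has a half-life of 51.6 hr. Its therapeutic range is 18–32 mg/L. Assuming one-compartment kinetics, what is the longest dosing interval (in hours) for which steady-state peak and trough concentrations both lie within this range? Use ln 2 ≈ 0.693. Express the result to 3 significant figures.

42.8 h

k = 0.693 / t½ = 0.693 / 51.6 = 0.01343 h⁻¹
Between IV bolus doses, concentration decays as C = C₀·e^(−kτ), so C_peak/C_trough = e^(kτ).
τ_max = ln(C_peak/C_trough) / k = ln(32/18) / 0.01343 = 0.5754 / 0.01343 = 42.84 h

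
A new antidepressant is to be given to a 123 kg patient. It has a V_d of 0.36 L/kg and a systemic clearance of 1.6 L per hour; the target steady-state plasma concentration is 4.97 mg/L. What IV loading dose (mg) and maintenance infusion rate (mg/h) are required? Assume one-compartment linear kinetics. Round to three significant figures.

Total Vd = 0.36 × 123 = 44.28 L
Loading: fill Vd to C_target → 44.28 L × 4.97 mg/L = 220.1 mg
Infusion rate = 1.600 L/h × 4.97 mg/L = 7.952 mg/h

(a) 220 mg; (b) 7.95 mg/h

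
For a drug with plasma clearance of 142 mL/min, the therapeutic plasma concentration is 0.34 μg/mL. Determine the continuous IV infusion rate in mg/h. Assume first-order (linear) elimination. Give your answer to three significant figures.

CL = 142 mL/min = 142 × 0.06 = 8.520 L/h
At steady state, infusion rate equals elimination rate: rate in = CL × Css.
Infusion rate = CL · Css = 8.520 L/h × 0.34 mg/L = 2.897 mg/h

2.90 mg/h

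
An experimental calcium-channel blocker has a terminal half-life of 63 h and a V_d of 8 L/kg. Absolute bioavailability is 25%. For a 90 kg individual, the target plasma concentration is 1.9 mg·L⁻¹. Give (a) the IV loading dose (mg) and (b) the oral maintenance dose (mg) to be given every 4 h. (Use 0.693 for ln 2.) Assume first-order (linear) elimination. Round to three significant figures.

(a) 1370 mg; (b) 241 mg

Total Vd = 8 × 90 = 720.0 L
LD = Vd × C = 720.0 × 1.9 = 1368 mg
CL = 0.693 × Vd / t½ = 0.693 × 720.0 / 63 = 7.920 L/h
D = CL × Css × τ / F = 7.920 × 1.9 × 4 / 0.25 = 240.8 mg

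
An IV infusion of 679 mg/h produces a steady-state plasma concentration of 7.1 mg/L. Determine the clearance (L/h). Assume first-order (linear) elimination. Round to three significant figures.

95.6 L/h

At steady state, infusion rate = CL × Css, so CL = rate / Css.
CL = 679 / 7.1 = 95.63 L/h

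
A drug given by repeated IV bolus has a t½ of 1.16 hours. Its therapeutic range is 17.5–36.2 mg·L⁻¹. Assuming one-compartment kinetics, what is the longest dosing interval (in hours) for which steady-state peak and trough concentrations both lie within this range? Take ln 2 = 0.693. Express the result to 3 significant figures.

1.22 h

k = 0.693 / t½ = 0.693 / 1.16 = 0.5974 h⁻¹
Between IV bolus doses, concentration decays as C = C₀·e^(−kτ), so C_peak/C_trough = e^(kτ).
τ_max = ln(C_peak/C_trough) / k = ln(36.2/17.5) / 0.5974 = 0.7269 / 0.5974 = 1.217 h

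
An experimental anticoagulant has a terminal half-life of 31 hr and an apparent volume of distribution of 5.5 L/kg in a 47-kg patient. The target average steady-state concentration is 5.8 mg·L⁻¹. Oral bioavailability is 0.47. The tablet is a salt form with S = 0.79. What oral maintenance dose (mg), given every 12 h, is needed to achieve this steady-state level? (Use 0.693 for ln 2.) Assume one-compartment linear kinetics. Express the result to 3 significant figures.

1080 mg

Vd = 5.5 L/kg × 47 kg = 258.5 L
CL = ln 2 · Vd / t½ = 0.693 × 258.5 / 31 = 5.779 L/h
D = CL × Css × τ / F / S = 5.779 × 5.8 × 12 / 0.47 / 0.79 = 1083 mg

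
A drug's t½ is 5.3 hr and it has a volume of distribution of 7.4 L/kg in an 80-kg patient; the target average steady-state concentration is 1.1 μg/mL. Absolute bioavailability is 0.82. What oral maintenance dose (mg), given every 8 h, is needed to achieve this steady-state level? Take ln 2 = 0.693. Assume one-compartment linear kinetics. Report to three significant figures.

831 mg

Vd = 7.4 L/kg × 80 kg = 592.0 L
CL = 0.693 × Vd / t½ = 0.693 × 592.0 / 5.3 = 77.41 L/h
D = CL × Css × τ / F = 77.41 × 1.1 × 8 / 0.82 = 830.7 mg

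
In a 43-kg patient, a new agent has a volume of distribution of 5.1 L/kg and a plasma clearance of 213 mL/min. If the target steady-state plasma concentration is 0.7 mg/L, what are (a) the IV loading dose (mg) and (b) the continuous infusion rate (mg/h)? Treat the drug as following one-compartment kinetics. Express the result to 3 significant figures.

(a) 154 mg; (b) 8.95 mg/h

Total Vd = 5.1 × 43 = 219.3 L
Loading: fill Vd to C_target → 219.3 L × 0.7 mg/L = 153.5 mg
Convert clearance: 213 mL/min × 60 min/h ÷ 1000 mL/L = 12.78 L/h
Infusion rate = 12.78 L/h × 0.7 mg/L = 8.946 mg/h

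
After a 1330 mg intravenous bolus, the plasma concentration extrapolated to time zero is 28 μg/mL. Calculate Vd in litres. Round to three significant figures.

Immediately after an IV bolus, C₀ = Dose / Vd, so Vd = Dose / C₀.
Vd = 1330 / 28 = 47.50 L

47.5 L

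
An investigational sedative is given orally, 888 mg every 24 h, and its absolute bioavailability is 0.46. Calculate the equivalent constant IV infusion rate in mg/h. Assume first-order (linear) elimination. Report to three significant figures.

Equivalent systemic input: infusion rate = F·D/τ.
Rate = 0.46 × 888 / 24 = 17.02 mg/h

17.0 mg/h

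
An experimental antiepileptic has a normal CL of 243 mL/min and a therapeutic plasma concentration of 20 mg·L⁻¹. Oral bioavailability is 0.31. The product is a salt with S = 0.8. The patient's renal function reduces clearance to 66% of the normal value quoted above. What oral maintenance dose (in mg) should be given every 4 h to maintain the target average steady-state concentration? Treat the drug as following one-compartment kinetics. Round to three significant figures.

3100 mg

CL = 243 mL/min × 60/1000 = 14.58 L/h
Patient clearance = 0.66 × 14.58 = 9.623 L/h
D = CL × Css × τ / F / S = 9.623 × 20 × 4 / 0.31 / 0.8 = 3104 mg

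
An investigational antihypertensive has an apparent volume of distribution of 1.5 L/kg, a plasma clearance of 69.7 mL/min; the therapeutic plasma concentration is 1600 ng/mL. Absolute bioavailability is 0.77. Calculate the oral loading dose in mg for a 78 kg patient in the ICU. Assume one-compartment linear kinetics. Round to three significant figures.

Vd(total) = 78 kg × 1.5 L/kg = 117.0 L
C = 1600 ng/mL = 1.600 mg/L
LD = Vd × C / F = 117.0 × 1.600 / 0.77 = 243.1 mg

243 mg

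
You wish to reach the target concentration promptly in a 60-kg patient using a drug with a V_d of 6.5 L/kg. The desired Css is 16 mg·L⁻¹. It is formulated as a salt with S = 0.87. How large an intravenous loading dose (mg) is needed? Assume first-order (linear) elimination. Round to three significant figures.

7170 mg

Total Vd = 6.5 × 60 = 390.0 L
LD = Vd × C / S = 390.0 × 16.00 / 0.87 = 7172 mg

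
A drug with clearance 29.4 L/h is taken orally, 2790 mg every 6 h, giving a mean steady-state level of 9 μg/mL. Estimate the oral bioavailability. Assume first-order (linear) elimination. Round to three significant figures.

0.569

F·D/τ = CL·Css at steady state → F = CL·Css·τ / D.
F = 29.4 × 9 × 6 / 2790 = 0.569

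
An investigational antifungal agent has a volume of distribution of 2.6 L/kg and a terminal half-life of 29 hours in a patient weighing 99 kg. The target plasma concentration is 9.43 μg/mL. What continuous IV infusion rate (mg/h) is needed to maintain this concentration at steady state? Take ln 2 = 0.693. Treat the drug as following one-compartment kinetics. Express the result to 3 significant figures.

58.0 mg/h

Total Vd = 2.6 × 99 = 257.4 L
k = 0.693/29 = 0.02390 h⁻¹, so CL = k·Vd = 0.02390 × 257.4 = 6.152 L/h
Infusion rate = CL × Css = 6.152 × 9.43 = 58.01 mg/h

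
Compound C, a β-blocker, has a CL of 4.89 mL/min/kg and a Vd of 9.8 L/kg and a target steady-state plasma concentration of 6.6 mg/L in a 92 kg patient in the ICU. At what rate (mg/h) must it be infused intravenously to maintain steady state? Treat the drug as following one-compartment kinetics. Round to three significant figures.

CL = 4.89 mL/min/kg × 92 kg = 449.9 mL/min = 449.9 × 60/1000 = 26.99 L/h
Infusion rate = CL · Css = 26.99 L/h × 6.6 mg/L = 178.1 mg/h

178 mg/h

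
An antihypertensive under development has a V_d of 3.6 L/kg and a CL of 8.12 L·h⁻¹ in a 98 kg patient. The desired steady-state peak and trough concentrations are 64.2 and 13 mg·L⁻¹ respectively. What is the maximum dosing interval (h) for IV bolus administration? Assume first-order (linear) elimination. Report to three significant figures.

Vd(total) = 98 kg × 3.6 L/kg = 352.8 L
k = CL / Vd = 8.120 / 352.8 = 0.02302 h⁻¹
Between IV bolus doses, concentration decays as C = C₀·e^(−kτ), so C_peak/C_trough = e^(kτ).
τ_max = ln(C_peak/C_trough) / k = ln(64.2/13) / 0.02302 = 1.597 / 0.02302 = 69.37 h

69.4 h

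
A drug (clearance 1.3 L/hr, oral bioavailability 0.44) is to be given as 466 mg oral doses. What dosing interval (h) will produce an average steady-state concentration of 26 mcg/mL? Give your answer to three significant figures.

6.07 h

F·D/τ = CL·Css → τ = F·D / (CL·Css).
τ = 0.44 × 466 / (1.3 × 26) = 6.066 h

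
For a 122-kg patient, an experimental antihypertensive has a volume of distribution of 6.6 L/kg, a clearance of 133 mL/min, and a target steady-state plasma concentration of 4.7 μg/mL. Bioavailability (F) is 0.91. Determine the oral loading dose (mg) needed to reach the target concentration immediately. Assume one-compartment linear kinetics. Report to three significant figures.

4160 mg

Vd = 6.6 L/kg × 122 kg = 805.2 L
The loading dose fills Vd to the target concentration; clearance is irrelevant here.
LD = Vd × C / F = 805.2 × 4.700 / 0.91 = 4159 mg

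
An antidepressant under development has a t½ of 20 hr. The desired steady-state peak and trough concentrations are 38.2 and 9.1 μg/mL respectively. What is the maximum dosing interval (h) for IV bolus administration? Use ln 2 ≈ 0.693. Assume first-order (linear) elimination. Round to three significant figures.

k = 0.693 / t½ = 0.693 / 20 = 0.03465 h⁻¹
Between IV bolus doses, concentration decays as C = C₀·e^(−kτ), so C_peak/C_trough = e^(kτ).
τ_max = ln(C_peak/C_trough) / k = ln(38.2/9.1) / 0.03465 = 1.435 / 0.03465 = 41.41 h

41.4 h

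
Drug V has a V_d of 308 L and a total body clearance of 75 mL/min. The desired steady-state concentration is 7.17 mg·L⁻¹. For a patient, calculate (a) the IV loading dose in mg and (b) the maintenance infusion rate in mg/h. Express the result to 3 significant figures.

LD = Vd · C_target = 308.0 × 7.17 = 2208 mg
CL = 75 mL/min × 60/1000 = 4.500 L/h
Maintenance infusion rate = CL × Css = 4.500 × 7.17 = 32.27 mg/h

(a) 2210 mg; (b) 32.3 mg/h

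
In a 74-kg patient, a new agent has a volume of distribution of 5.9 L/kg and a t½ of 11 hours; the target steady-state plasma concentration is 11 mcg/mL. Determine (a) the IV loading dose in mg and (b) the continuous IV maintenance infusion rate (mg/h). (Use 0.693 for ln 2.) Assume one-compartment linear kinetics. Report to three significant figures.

(a) 4800 mg; (b) 303 mg/h

Total Vd = 5.9 × 74 = 436.6 L
LD = Vd × C = 436.6 × 11 = 4803 mg
CL = 0.693 × Vd / t½ = 0.693 × 436.6 / 11 = 27.51 L/h
Infusion rate = CL × Css = 27.51 × 11 = 302.6 mg/h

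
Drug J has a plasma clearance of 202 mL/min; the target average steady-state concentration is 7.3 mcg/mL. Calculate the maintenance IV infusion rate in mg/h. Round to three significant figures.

CL = 202 mL/min × 60/1000 = 12.12 L/h
Infusion rate = CL · Css = 12.12 L/h × 7.3 mg/L = 88.48 mg/h

88.5 mg/h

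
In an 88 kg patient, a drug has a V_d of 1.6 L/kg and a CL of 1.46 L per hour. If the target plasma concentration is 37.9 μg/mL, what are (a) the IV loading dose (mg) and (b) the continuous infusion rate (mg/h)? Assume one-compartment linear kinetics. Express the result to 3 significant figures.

(a) 5340 mg; (b) 55.3 mg/h

Total Vd = 1.6 × 88 = 140.8 L
Loading dose = Vd × C = 140.8 × 37.9 = 5336 mg
Maintenance: replace elimination → rate = CL × Css = 1.460 × 37.9 = 55.33 mg/h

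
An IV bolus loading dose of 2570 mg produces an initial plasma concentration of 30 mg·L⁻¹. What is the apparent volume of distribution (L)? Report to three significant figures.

85.7 L

Immediately after an IV bolus, C₀ = Dose / Vd, so Vd = Dose / C₀.
Vd = 2570 / 30 = 85.67 L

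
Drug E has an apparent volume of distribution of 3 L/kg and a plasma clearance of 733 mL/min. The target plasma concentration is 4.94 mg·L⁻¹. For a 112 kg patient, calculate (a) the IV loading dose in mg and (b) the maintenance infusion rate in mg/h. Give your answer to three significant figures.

(a) 1660 mg; (b) 217 mg/h

Vd = 3 L/kg × 112 kg = 336.0 L
Loading: fill Vd to C_target → 336.0 L × 4.94 mg/L = 1660 mg
Convert clearance: 733 mL/min × 60 min/h ÷ 1000 mL/L = 43.98 L/h
Maintenance infusion rate = CL × Css = 43.98 × 4.94 = 217.3 mg/h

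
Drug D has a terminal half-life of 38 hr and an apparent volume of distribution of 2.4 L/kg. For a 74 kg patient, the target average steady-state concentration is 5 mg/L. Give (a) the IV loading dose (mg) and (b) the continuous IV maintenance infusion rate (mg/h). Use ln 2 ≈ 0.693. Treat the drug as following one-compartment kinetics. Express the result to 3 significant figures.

(a) 888 mg; (b) 16.2 mg/h

Vd(total) = 74 kg × 2.4 L/kg = 177.6 L
LD = Vd × C = 177.6 × 5 = 888.0 mg
CL = 0.693 × Vd / t½ = 0.693 × 177.6 / 38 = 3.239 L/h
Infusion rate = CL × Css = 3.239 × 5 = 16.20 mg/h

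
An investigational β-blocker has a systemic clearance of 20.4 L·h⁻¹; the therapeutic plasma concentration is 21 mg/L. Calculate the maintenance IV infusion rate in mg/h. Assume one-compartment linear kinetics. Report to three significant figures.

R₀ = 20.40 × 21 = 428.4 mg/h

428 mg/h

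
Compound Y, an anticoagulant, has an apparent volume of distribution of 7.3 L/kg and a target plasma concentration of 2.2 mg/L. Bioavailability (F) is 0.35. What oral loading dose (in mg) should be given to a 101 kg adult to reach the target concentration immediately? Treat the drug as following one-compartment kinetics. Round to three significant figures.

Vd = 7.3 L/kg × 101 kg = 737.3 L
The loading dose fills Vd to the target concentration.
LD = Vd × C / F = 737.3 × 2.200 / 0.35 = 4634 mg

4630 mg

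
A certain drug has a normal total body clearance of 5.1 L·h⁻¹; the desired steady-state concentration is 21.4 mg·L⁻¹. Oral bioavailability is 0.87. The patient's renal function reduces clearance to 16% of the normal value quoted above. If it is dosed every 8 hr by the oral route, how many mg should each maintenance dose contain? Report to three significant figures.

161 mg

Patient clearance = 0.16 × 5.100 = 0.8160 L/h
D = CL × Css × τ / F = 0.8160 × 21.4 × 8 / 0.87 = 160.6 mg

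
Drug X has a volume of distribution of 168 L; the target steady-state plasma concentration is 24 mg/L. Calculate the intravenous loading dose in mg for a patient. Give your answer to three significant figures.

The loading dose fills Vd to the target concentration.
LD = Vd × C = 168.0 × 24.00 = 4032 mg

4030 mg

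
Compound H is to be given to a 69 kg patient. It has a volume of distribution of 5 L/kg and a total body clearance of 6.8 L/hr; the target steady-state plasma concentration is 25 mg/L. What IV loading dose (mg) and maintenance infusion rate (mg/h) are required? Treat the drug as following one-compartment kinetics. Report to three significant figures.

Vd(total) = 69 kg × 5 L/kg = 345.0 L
LD = Vd · C_target = 345.0 × 25 = 8625 mg
Infusion rate = 6.800 L/h × 25 mg/L = 170.0 mg/h

(a) 8630 mg; (b) 170 mg/h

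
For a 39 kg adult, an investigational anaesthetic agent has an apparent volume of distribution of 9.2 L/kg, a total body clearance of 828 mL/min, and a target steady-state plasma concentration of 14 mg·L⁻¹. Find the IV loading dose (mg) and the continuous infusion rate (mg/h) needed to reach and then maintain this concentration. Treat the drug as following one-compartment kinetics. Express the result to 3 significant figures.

Total Vd = 9.2 × 39 = 358.8 L
Loading dose = Vd × C = 358.8 × 14 = 5023 mg
CL = 828 mL/min = 828 × 0.06 = 49.68 L/h
Maintenance infusion rate = CL × Css = 49.68 × 14 = 695.5 mg/h

(a) 5020 mg; (b) 696 mg/h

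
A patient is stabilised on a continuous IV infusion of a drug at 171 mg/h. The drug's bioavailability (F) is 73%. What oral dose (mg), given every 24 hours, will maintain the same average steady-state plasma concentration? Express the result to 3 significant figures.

To maintain the same Css, the systemic dosing rate must be unchanged: F·D/τ = infusion rate.
D = rate × τ / F = 171 × 24 / 0.73 = 5622 mg

5620 mg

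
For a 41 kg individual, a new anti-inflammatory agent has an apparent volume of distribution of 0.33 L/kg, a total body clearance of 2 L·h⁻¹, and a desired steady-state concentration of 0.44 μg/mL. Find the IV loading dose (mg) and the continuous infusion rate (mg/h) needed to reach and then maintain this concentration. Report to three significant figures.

Total Vd = 0.33 × 41 = 13.53 L
LD = Vd · C_target = 13.53 × 0.44 = 5.953 mg
Infusion rate = 2.000 L/h × 0.44 mg/L = 0.8800 mg/h

(a) 5.95 mg; (b) 0.880 mg/h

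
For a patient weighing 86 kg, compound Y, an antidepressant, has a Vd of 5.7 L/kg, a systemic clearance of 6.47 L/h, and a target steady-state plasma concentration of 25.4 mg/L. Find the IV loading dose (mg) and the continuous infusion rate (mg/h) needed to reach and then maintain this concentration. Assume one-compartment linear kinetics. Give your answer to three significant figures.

Vd(total) = 86 kg × 5.7 L/kg = 490.2 L
Loading: fill Vd to C_target → 490.2 L × 25.4 mg/L = 12450 mg
Infusion rate = 6.470 L/h × 25.4 mg/L = 164.3 mg/h

(a) 12500 mg; (b) 164 mg/h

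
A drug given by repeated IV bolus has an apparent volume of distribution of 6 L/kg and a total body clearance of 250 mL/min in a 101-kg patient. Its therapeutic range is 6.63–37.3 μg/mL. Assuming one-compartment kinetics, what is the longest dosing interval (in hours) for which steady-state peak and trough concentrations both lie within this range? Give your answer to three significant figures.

69.8 h

Vd(total) = 101 kg × 6 L/kg = 606.0 L
CL = 250 mL/min × 60/1000 = 15.00 L/h
k = CL / Vd = 15.00 / 606.0 = 0.02475 h⁻¹
Between IV bolus doses, concentration decays as C = C₀·e^(−kτ), so C_peak/C_trough = e^(kτ).
τ_max = ln(C_peak/C_trough) / k = ln(37.3/6.63) / 0.02475 = 1.727 / 0.02475 = 69.78 h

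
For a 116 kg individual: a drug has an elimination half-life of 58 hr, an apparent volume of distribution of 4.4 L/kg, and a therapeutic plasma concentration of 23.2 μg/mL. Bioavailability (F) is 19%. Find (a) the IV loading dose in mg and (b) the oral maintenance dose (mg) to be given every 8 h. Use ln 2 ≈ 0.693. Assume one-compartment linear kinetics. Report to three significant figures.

(a) 11800 mg; (b) 5960 mg

Total Vd = 4.4 × 116 = 510.4 L
LD = Vd × C = 510.4 × 23.2 = 11840 mg
CL = 0.693 × Vd / t½ = 0.693 × 510.4 / 58 = 6.098 L/h
D = CL × Css × τ / F = 6.098 × 23.2 × 8 / 0.19 = 5957 mg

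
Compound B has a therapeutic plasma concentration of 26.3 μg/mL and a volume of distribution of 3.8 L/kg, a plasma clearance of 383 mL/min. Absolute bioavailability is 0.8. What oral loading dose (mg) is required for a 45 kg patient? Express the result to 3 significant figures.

5620 mg

Total Vd = 3.8 × 45 = 171.0 L
LD = Vd × C / F = 171.0 × 26.30 / 0.8 = 5622 mg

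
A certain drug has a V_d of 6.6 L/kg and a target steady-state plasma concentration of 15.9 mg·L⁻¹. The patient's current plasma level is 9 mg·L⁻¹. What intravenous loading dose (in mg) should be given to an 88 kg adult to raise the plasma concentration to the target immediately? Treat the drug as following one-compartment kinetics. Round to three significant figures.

Vd(total) = 88 kg × 6.6 L/kg = 580.8 L
The loading dose fills Vd to the target concentration.
Concentration deficit ΔC = 15.9 − 9 = 6.900 mg/L
LD = Vd × ΔC = 580.8 × 6.900 = 4008 mg

4010 mg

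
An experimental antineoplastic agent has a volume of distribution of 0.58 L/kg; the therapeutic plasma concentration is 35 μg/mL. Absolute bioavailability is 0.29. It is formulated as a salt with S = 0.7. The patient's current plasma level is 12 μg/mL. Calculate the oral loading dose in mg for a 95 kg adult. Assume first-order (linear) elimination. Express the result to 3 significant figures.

6240 mg

Vd(total) = 95 kg × 0.58 L/kg = 55.10 L
Concentration deficit ΔC = 35 − 12 = 23.00 mg/L
LD = Vd × ΔC / F / S = 55.10 × 23.00 / 0.29 / 0.7 = 6243 mg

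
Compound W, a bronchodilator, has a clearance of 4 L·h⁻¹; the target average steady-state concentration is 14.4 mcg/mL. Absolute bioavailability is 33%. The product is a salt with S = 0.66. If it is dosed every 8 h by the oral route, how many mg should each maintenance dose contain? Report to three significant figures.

D = CL × Css × τ / F / S = 4.000 × 14.4 × 8 / 0.33 / 0.66 = 2116 mg

2120 mg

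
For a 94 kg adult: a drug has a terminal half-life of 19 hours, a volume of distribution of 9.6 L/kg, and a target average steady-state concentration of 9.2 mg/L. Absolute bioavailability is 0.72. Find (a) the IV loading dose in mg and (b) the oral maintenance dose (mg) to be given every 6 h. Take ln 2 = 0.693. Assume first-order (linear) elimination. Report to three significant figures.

(a) 8300 mg; (b) 2520 mg

Vd(total) = 94 kg × 9.6 L/kg = 902.4 L
LD = Vd × C = 902.4 × 9.2 = 8302 mg
CL = 0.693 × Vd / t½ = 0.693 × 902.4 / 19 = 32.91 L/h
D = CL × Css × τ / F = 32.91 × 9.2 × 6 / 0.72 = 2523 mg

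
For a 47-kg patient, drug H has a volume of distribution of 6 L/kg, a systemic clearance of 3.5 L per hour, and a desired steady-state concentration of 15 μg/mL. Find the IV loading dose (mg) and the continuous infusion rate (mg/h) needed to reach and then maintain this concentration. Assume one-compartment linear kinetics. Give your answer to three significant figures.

Vd(total) = 47 kg × 6 L/kg = 282.0 L
Loading dose = Vd × C = 282.0 × 15 = 4230 mg
Maintenance infusion rate = CL × Css = 3.500 × 15 = 52.50 mg/h

(a) 4230 mg; (b) 52.5 mg/h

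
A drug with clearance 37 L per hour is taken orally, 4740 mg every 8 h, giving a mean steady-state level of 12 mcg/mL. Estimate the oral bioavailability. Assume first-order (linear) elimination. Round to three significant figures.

0.749

F·D/τ = CL·Css at steady state → F = CL·Css·τ / D.
F = 37 × 12 × 8 / 4740 = 0.749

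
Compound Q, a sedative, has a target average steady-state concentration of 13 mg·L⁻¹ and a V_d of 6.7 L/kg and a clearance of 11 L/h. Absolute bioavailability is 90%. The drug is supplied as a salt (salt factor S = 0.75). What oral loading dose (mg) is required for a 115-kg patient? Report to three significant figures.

Total Vd = 6.7 × 115 = 770.5 L
LD = Vd × C / F / S = 770.5 × 13.00 / 0.9 / 0.75 = 14840 mg

14800 mg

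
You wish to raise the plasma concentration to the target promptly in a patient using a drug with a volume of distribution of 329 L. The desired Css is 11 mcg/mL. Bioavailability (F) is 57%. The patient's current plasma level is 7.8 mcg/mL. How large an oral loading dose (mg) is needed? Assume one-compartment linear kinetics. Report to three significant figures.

The loading dose fills Vd to the target concentration.
Concentration deficit ΔC = 11 − 7.8 = 3.200 mg/L
LD = Vd × ΔC / F = 329.0 × 3.200 / 0.57 = 1847 mg

1850 mg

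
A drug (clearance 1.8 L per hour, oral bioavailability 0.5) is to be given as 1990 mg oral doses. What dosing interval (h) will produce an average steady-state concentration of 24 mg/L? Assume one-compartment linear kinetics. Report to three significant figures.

F·D/τ = CL·Css → τ = F·D / (CL·Css).
τ = 0.5 × 1990 / (1.8 × 24) = 23.03 h

23.0 h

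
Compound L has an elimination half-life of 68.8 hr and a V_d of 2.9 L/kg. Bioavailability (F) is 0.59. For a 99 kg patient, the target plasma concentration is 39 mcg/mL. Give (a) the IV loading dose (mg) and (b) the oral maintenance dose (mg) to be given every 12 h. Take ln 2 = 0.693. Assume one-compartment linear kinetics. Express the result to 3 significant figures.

(a) 11200 mg; (b) 2290 mg

Vd = 2.9 L/kg × 99 kg = 287.1 L
LD = Vd × C = 287.1 × 39 = 11200 mg
CL = 0.693 × Vd / t½ = 0.693 × 287.1 / 68.8 = 2.892 L/h
D = CL × Css × τ / F = 2.892 × 39 × 12 / 0.59 = 2294 mg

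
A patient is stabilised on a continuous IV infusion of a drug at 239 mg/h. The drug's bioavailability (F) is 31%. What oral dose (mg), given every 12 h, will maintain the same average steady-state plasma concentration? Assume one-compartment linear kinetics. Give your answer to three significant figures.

9250 mg

To maintain the same Css, the systemic dosing rate must be unchanged: F·D/τ = infusion rate.
D = rate × τ / F = 239 × 12 / 0.31 = 9252 mg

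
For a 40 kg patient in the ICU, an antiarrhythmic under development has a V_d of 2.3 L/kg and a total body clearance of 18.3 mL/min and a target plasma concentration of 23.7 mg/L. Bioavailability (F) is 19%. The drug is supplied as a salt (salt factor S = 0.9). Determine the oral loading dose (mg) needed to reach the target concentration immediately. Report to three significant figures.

Vd = 2.3 L/kg × 40 kg = 92.00 L
LD = Vd × C / F / S = 92.00 × 23.70 / 0.19 / 0.9 = 12750 mg

12800 mg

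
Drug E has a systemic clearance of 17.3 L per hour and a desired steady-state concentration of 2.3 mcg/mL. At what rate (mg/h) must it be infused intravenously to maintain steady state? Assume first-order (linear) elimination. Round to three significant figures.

39.8 mg/h

At steady state, infusion rate equals elimination rate: rate in = CL × Css.
Infusion rate = CL · Css = 17.30 L/h × 2.3 mg/L = 39.79 mg/h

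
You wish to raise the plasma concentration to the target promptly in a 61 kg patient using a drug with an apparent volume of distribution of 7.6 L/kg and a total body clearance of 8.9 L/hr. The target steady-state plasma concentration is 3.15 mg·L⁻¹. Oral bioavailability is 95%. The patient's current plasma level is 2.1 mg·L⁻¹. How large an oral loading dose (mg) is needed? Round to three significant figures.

512 mg

Vd = 7.6 L/kg × 61 kg = 463.6 L
Concentration deficit ΔC = 3.15 − 2.1 = 1.050 mg/L
LD = Vd × ΔC / F = 463.6 × 1.050 / 0.95 = 512.4 mg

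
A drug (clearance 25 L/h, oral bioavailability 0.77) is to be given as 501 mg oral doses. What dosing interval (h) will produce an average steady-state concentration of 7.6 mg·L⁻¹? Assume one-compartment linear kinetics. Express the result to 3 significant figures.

2.03 h

F·D/τ = CL·Css → τ = F·D / (CL·Css).
τ = 0.77 × 501 / (25 × 7.6) = 2.030 h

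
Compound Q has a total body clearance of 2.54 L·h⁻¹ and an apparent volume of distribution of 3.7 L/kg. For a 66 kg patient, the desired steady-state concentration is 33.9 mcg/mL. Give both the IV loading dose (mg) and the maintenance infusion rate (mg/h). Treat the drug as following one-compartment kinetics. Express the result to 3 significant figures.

(a) 8280 mg; (b) 86.1 mg/h

Total Vd = 3.7 × 66 = 244.2 L
LD = Vd · C_target = 244.2 × 33.9 = 8278 mg
Maintenance: replace elimination → rate = CL × Css = 2.540 × 33.9 = 86.11 mg/h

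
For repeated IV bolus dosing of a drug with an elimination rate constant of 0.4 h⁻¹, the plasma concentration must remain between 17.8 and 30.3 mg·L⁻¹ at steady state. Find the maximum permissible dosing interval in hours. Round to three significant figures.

Between IV bolus doses, concentration decays as C = C₀·e^(−kτ), so C_peak/C_trough = e^(kτ).
τ_max = ln(C_peak/C_trough) / k = ln(30.3/17.8) / 0.4000 = 0.5319 / 0.4000 = 1.330 h

1.33 h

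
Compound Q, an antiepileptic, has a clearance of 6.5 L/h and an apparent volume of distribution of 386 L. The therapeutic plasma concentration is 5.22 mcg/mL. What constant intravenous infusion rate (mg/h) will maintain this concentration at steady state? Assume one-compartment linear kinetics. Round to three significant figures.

Rate = CL × Css = 6.500 × 5.22 = 33.93 mg/h

33.9 mg/h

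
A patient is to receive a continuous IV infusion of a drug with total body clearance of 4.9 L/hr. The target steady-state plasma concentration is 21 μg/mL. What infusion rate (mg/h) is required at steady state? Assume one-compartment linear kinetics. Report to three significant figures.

103 mg/h

At steady state, infusion rate equals elimination rate: rate in = CL × Css.
Infusion rate = CL · Css = 4.900 L/h × 21 mg/L = 102.9 mg/h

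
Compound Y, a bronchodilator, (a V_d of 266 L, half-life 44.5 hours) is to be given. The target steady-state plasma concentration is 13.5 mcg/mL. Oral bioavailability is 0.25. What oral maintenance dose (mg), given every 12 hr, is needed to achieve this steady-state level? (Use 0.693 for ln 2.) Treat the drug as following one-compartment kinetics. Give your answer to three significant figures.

2680 mg

k = 0.693/44.5 = 0.01557 h⁻¹, so CL = k·Vd = 0.01557 × 266.0 = 4.142 L/h
D = CL × Css × τ / F = 4.142 × 13.5 × 12 / 0.25 = 2684 mg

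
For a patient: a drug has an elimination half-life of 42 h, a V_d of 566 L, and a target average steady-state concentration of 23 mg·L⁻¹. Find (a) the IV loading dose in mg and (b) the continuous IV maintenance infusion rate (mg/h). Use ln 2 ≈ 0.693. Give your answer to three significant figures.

(a) 13000 mg; (b) 215 mg/h

LD = Vd × C = 566.0 × 23 = 13020 mg
CL = 0.693 × Vd / t½ = 0.693 × 566.0 / 42 = 9.339 L/h
Infusion rate = CL × Css = 9.339 × 23 = 214.8 mg/h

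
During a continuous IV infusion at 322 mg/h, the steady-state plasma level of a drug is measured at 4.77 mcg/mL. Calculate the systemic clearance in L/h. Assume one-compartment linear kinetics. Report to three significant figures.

67.5 L/h

At steady state, infusion rate = CL × Css, so CL = rate / Css.
CL = 322 / 4.77 = 67.51 L/h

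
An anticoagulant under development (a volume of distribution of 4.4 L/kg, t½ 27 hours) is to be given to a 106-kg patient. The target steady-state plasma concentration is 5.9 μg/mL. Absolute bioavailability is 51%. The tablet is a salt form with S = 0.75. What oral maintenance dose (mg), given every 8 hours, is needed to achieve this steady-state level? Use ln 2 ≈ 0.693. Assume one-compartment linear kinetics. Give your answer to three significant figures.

1480 mg

Vd = 4.4 L/kg × 106 kg = 466.4 L
CL = 0.693 × Vd / t½ = 0.693 × 466.4 / 27 = 11.97 L/h
D = CL × Css × τ / F / S = 11.97 × 5.9 × 8 / 0.51 / 0.75 = 1477 mg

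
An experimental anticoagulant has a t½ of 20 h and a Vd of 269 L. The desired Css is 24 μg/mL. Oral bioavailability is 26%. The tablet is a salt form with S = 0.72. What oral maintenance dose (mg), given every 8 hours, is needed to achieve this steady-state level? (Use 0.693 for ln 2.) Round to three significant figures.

k = 0.693/20 = 0.03465 h⁻¹, so CL = k·Vd = 0.03465 × 269.0 = 9.321 L/h
D = CL × Css × τ / F / S = 9.321 × 24 × 8 / 0.26 / 0.72 = 9560 mg

9560 mg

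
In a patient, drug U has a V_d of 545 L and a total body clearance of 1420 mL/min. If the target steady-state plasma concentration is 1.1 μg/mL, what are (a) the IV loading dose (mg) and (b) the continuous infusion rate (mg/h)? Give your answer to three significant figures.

Loading dose = Vd × C = 545.0 × 1.1 = 599.5 mg
CL = 1420 mL/min × 60/1000 = 85.20 L/h
Maintenance: replace elimination → rate = CL × Css = 85.20 × 1.1 = 93.72 mg/h

(a) 600 mg; (b) 93.7 mg/h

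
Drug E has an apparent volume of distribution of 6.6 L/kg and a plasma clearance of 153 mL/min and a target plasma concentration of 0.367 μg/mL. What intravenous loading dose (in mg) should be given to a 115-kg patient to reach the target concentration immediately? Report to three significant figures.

279 mg

Vd = 6.6 L/kg × 115 kg = 759.0 L
LD = Vd × C = 759.0 × 0.3670 = 278.6 mg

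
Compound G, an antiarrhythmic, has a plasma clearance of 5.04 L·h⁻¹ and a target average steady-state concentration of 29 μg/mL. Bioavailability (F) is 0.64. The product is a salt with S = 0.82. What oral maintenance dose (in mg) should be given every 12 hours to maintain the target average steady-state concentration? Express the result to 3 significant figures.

3340 mg

At steady state, dose per interval replaces the amount cleared in that interval: F·S·D/τ = CL·Css.
D = CL × Css × τ / F / S = 5.040 × 29 × 12 / 0.64 / 0.82 = 3342 mg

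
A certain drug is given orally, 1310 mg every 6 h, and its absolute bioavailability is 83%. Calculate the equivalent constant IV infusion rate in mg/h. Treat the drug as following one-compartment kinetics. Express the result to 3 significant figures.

181 mg/h

Equivalent systemic input: infusion rate = F·D/τ.
Rate = 0.83 × 1310 / 6 = 181.2 mg/h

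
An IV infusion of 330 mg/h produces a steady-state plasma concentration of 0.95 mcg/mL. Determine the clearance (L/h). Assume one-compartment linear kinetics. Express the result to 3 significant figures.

At steady state, infusion rate = CL × Css, so CL = rate / Css.
CL = 330 / 0.95 = 347.4 L/h

347 L/h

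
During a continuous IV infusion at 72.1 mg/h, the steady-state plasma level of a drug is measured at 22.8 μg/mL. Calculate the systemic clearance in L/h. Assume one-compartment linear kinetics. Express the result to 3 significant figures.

At steady state, infusion rate = CL × Css, so CL = rate / Css.
CL = 72.1 / 22.8 = 3.162 L/h

3.16 L/h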